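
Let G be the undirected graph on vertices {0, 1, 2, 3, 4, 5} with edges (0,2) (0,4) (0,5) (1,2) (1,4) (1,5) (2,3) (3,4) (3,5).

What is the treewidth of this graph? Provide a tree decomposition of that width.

Treewidth 3.
One such decomposition:
Bags: B1 = {0, 1, 2, 3}  B2 = {0, 1, 3, 5}  B3 = {0, 1, 3, 4}
Tree: B1–B2, B2–B3

Every bag has size at most 4, so the width is 4 − 1 = 3 and tw(G) ≤ 3. For the lower bound: the 4 vertex sets {1,2}, {3,5}, {0}, {4} are disjoint, each induces a connected subgraph, and every pair is joined by at least one edge of G. Contracting each set to a single vertex therefore yields K_{4} as a minor, and since treewidth is minor-monotone, tw(G) ≥ tw(K_{4}) = 3. Therefore the treewidth is 3.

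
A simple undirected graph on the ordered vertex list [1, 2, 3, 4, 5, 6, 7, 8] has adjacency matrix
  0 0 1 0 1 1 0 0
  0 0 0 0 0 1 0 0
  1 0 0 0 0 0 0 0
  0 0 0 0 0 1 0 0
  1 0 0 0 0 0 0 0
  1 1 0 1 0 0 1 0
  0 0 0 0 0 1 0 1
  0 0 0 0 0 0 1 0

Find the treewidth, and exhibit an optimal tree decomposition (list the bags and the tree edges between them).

Each bag holds 2 vertices, so the decomposition has width 1, which upper-bounds the treewidth. Since G has at least one edge (e.g. 7–8), it is not an edgeless graph, so tw(G) ≥ 1. Hence tw(G) = 1 exactly.

Treewidth 1.
One optimal decomposition is:
Bags: B1 = {7, 8}  B2 = {6, 7}  B3 = {1, 6}  B4 = {2, 6}  B5 = {1, 3}  B6 = {1, 5}  B7 = {4, 6}
Tree: B1–B2, B2–B3, B3–B4, B3–B5, B3–B6, B2–B7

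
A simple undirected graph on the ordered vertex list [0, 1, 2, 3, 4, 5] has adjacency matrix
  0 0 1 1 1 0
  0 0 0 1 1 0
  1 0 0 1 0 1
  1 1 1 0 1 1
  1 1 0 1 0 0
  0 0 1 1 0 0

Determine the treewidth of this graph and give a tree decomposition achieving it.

Treewidth 2.
Bags: B1 = {0, 3, 4}  B2 = {0, 2, 3}  B3 = {1, 3, 4}  B4 = {2, 3, 5}
Tree: B1–B2, B1–B3, B2–B4

The largest bag has 3 vertices, giving width 2; this decomposition certifies tw(G) ≤ 2. On the other hand G contains the 3-clique {0, 2, 3}. A clique must lie in a single bag of any decomposition, so no decomposition can have width below 2. The upper and lower bounds meet at 2, so that is the treewidth.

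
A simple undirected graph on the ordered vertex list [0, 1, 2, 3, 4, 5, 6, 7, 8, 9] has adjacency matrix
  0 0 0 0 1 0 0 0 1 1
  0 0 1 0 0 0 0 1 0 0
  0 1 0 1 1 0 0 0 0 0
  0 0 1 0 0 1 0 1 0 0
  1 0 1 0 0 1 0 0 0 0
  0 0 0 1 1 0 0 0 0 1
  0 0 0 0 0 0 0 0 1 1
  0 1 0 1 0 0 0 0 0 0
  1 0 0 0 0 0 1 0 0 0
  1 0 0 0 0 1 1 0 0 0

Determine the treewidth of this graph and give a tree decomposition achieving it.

Treewidth 2.
One optimal decomposition is:
Bags: B1 = {1, 3, 7}  B2 = {1, 2, 3}  B3 = {2, 3, 5}  B4 = {2, 4, 5}  B5 = {4, 5, 9}  B6 = {0, 4, 9}  B7 = {0, 6, 9}  B8 = {0, 6, 8}
Tree: B1–B2, B2–B3, B3–B4, B4–B5, B5–B6, B6–B7, B7–B8

Every bag has size at most 3, so the width is 3 − 1 = 2 and tw(G) ≤ 2. The edges 7–1–2–3–7 form a cycle, so G is not a tree and its treewidth is at least 2. Combining the bounds, tw(G) = 2.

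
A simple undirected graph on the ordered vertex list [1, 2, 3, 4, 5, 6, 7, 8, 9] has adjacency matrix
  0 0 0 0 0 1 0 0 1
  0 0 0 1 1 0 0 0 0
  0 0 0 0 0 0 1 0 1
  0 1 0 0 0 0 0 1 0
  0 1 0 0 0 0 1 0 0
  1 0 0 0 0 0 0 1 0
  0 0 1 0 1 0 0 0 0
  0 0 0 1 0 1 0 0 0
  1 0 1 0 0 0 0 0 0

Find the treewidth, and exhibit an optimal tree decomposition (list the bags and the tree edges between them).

Treewidth 2.
Bags: B1 = {1, 6, 9}  B2 = {3, 6, 9}  B3 = {3, 6, 7}  B4 = {5, 6, 7}  B5 = {2, 5, 6}  B6 = {2, 4, 6}  B7 = {4, 6, 8}
Tree: B1–B2, B2–B3, B3–B4, B4–B5, B5–B6, B6–B7

Every bag has size at most 3, so the width is 3 − 1 = 2 and tw(G) ≤ 2. Since 6–1–9–3–7–5–2–4–8–6 is a cycle in G, G is not acyclic. Forests are exactly the graphs of treewidth ≤ 1, so tw(G) ≥ 2. Therefore the treewidth is 2.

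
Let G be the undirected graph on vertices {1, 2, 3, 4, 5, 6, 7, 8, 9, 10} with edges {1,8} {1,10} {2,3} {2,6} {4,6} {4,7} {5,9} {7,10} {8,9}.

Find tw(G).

1

A width-1 tree decomposition is:
Bags: B1 = {5, 9}  B2 = {8, 9}  B3 = {1, 8}  B4 = {1, 10}  B5 = {7, 10}  B6 = {4, 7}  B7 = {4, 6}  B8 = {2, 6}  B9 = {2, 3}
Tree: B1–B2, B2–B3, B3–B4, B4–B5, B5–B6, B6–B7, B7–B8, B8–B9
The largest bag has 2 vertices, giving width 1; this decomposition certifies tw(G) ≤ 1. G has an edge, so its treewidth is at least 1. Combining the bounds, tw(G) = 1.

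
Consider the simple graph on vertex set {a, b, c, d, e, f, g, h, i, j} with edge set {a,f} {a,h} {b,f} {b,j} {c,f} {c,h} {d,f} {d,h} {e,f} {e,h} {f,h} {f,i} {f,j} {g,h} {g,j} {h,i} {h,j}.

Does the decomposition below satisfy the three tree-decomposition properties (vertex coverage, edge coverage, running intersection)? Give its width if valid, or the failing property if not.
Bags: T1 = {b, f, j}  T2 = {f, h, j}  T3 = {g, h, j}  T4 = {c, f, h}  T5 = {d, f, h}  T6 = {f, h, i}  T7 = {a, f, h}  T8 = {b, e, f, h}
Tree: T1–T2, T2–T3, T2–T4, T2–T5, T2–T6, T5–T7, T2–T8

A tree decomposition must satisfy three properties: every vertex lies in some bag; for every edge, both endpoints lie together in some bag; and for every vertex, the bags containing it form a connected subtree. Here bags containing vertex b are not connected in the tree, so the decomposition is invalid.

No — bags containing vertex b are not connected in the tree.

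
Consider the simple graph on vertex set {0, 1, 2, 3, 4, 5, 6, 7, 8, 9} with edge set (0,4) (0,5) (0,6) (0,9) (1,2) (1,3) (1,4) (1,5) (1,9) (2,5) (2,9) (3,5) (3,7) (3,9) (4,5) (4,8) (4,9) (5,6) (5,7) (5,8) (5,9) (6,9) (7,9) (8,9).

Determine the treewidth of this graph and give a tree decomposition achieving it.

Treewidth 3.
One optimal decomposition is:
Bags: B1 = {1, 4, 5, 9}  B2 = {0, 4, 5, 9}  B3 = {1, 3, 5, 9}  B4 = {4, 5, 8, 9}  B5 = {0, 5, 6, 9}  B6 = {3, 5, 7, 9}  B7 = {1, 2, 5, 9}
Tree: B1–B2, B1–B3, B1–B4, B2–B5, B3–B6, B1–B7

The largest bag has 4 vertices, giving width 3; this decomposition certifies tw(G) ≤ 3. On the other hand G contains the 4-clique {0, 4, 5, 9}. A clique must lie in a single bag of any decomposition, so no decomposition can have width below 3. Therefore the treewidth is 3.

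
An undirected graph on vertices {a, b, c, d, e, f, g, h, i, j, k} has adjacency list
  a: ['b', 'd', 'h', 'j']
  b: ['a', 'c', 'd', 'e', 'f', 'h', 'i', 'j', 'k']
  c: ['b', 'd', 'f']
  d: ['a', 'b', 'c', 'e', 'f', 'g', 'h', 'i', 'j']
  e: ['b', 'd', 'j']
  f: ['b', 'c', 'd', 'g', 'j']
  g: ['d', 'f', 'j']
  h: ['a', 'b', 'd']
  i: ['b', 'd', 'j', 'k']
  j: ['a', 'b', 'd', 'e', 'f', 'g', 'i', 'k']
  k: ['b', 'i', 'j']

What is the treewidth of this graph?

A width-3 tree decomposition is:
Bags: B1 = {b, d, f, j}  B2 = {d, f, g, j}  B3 = {a, b, d, j}  B4 = {b, d, i, j}  B5 = {b, d, e, j}  B6 = {b, i, j, k}  B7 = {b, c, d, f}  B8 = {a, b, d, h}
Tree: B1–B2, B1–B3, B1–B4, B3–B5, B4–B6, B1–B7, B3–B8
The largest bag has 4 vertices, giving width 3; this decomposition certifies tw(G) ≤ 3. Conversely, {d, f, g, j} is a clique of size 4, and the vertices of any clique must share a bag in every tree decomposition; so some bag has ≥ 4 vertices and tw(G) ≥ 3. The upper and lower bounds meet at 3, so that is the treewidth.

3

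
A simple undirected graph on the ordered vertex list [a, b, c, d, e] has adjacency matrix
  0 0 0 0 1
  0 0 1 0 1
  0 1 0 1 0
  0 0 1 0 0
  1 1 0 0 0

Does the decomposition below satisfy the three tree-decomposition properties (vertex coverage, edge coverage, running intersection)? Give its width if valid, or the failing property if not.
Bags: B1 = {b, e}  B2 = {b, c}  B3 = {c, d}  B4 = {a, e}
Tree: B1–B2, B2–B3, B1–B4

Yes; width 1.

Every vertex of G appears in some bag (union = {a, b, c, d, e}); every edge is covered by a bag; and for each vertex v the set of bags containing v is connected in the bag tree. The decomposition is therefore valid. The largest bag has 2 vertices, so the width is 1.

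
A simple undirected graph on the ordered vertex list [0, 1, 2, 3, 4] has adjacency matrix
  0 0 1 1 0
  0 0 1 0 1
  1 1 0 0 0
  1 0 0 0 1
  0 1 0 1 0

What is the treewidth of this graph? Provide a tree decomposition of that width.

Treewidth 2.
One optimal decomposition is:
Bags: B1 = {1, 3, 4}  B2 = {1, 2, 3}  B3 = {0, 2, 3}
Tree: B1–B2, B2–B3

Every bag has size at most 3, so the width is 3 − 1 = 2 and tw(G) ≤ 2. The edges 3–4–1–2–0–3 form a cycle, so G is not a tree and its treewidth is at least 2. Combining the bounds, tw(G) = 2.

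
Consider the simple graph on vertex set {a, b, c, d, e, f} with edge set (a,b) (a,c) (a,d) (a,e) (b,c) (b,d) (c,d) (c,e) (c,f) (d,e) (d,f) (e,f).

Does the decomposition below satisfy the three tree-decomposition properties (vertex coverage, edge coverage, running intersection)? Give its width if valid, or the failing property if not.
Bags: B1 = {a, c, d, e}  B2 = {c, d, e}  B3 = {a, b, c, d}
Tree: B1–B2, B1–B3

A tree decomposition must satisfy three properties: every vertex lies in some bag; for every edge, both endpoints lie together in some bag; and for every vertex, the bags containing it form a connected subtree. Here vertex f appears in no bag, so the decomposition is invalid.

No — vertex f appears in no bag.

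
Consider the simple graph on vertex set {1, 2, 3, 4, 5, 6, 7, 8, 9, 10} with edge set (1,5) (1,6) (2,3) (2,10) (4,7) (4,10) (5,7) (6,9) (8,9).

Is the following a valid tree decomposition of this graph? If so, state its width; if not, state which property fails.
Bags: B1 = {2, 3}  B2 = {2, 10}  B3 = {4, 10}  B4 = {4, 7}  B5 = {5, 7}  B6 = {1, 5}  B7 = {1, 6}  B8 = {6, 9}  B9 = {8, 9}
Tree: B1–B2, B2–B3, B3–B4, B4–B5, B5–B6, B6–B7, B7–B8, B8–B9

Yes; width 1.

Every vertex of G appears in some bag (union = {1, 2, 3, 4, 5, 6, 7, 8, 9, 10}); every edge is covered by a bag; and for each vertex v the set of bags containing v is connected in the bag tree. The decomposition is therefore valid. The largest bag has 2 vertices, so the width is 1.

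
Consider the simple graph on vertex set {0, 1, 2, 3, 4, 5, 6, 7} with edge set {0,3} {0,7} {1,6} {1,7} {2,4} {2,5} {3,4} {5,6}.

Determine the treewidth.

2

A width-2 tree decomposition is:
Bags: B1 = {1, 5, 6}  B2 = {1, 5, 7}  B3 = {0, 5, 7}  B4 = {0, 3, 5}  B5 = {3, 4, 5}  B6 = {2, 4, 5}
Tree: B1–B2, B2–B3, B3–B4, B4–B5, B5–B6
Every bag has size at most 3, so the width is 3 − 1 = 2 and tw(G) ≤ 2. For the lower bound, G contains the cycle 5–6–1–7–0–3–4–2–5, so G is not a forest; only forests have treewidth ≤ 1, hence tw(G) ≥ 2. The upper and lower bounds meet at 2, so that is the treewidth.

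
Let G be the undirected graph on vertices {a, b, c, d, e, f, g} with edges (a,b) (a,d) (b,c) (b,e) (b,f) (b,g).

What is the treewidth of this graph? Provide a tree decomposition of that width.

Each bag holds 2 vertices, so the decomposition has width 1, which upper-bounds the treewidth. Any graph with an edge has treewidth ≥ 1, and G has the edge d–a. Combining the bounds, tw(G) = 1.

Treewidth 1.
Bags: B1 = {a, d}  B2 = {a, b}  B3 = {b, f}  B4 = {b, c}  B5 = {b, g}  B6 = {b, e}
Tree: B1–B2, B2–B3, B2–B4, B3–B5, B2–B6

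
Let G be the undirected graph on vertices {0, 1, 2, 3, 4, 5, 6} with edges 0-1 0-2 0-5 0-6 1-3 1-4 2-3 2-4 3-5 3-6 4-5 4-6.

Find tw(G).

A width-3 tree decomposition is:
Bags: B1 = {0, 2, 3, 4}  B2 = {0, 1, 3, 4}  B3 = {0, 3, 4, 5}  B4 = {0, 3, 4, 6}
Tree: B1–B2, B2–B3, B3–B4
Every bag has size at most 4, so the width is 4 − 1 = 3 and tw(G) ≤ 3. For the lower bound: the 4 vertex sets {2,4}, {0,1}, {3}, {5} are disjoint, each induces a connected subgraph, and every pair is joined by at least one edge of G. Contracting each set to a single vertex therefore yields K_{4} as a minor, and since treewidth is minor-monotone, tw(G) ≥ tw(K_{4}) = 3. Therefore the treewidth is 3.

3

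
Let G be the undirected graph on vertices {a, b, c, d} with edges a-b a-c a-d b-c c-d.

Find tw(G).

2

A width-2 tree decomposition is:
Bags: B1 = {a, b, c}  B2 = {a, c, d}
Tree: B1–B2
Each bag holds 3 vertices, so the decomposition has width 2, which upper-bounds the treewidth. For the lower bound, the 3 vertices {a, c, d} are pairwise adjacent, and any tree decomposition puts a clique entirely inside one bag — forcing width ≥ 2. Therefore the treewidth is 2.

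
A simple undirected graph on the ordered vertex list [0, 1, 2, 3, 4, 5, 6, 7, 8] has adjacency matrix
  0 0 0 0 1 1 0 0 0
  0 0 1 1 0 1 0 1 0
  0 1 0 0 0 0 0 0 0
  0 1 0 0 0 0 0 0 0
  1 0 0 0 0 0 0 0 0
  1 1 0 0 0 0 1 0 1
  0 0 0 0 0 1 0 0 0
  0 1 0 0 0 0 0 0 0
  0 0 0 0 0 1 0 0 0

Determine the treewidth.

A width-1 tree decomposition is:
Bags: B1 = {1, 5}  B2 = {1, 7}  B3 = {1, 3}  B4 = {5, 8}  B5 = {1, 2}  B6 = {5, 6}  B7 = {0, 5}  B8 = {0, 4}
Tree: B1–B2, B2–B3, B1–B4, B1–B5, B4–B6, B6–B7, B7–B8
Each bag holds 2 vertices, so the decomposition has width 1, which upper-bounds the treewidth. G has an edge, so its treewidth is at least 1. Combining the bounds, tw(G) = 1.

1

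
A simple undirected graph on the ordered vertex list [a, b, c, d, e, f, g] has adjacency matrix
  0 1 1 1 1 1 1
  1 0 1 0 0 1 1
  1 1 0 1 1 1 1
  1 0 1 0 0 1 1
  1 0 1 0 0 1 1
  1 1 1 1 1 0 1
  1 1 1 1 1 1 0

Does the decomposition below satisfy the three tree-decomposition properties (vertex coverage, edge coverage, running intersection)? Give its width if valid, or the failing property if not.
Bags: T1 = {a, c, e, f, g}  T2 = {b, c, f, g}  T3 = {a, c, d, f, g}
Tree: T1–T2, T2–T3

A tree decomposition must satisfy three properties: every vertex lies in some bag; for every edge, both endpoints lie together in some bag; and for every vertex, the bags containing it form a connected subtree. Here edge (a,b) lies in no bag, so the decomposition is invalid.

No — edge (a,b) lies in no bag.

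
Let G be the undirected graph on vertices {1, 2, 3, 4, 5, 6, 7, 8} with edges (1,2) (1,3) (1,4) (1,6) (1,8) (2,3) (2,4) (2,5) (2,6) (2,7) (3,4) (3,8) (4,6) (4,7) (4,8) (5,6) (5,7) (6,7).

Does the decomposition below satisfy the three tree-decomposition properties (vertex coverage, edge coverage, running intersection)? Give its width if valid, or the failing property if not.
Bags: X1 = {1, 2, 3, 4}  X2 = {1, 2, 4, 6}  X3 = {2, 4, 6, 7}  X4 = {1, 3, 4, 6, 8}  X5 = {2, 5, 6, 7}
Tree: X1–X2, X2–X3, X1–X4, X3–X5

No — bags containing vertex 6 are not connected in the tree.

A tree decomposition must satisfy three properties: every vertex lies in some bag; for every edge, both endpoints lie together in some bag; and for every vertex, the bags containing it form a connected subtree. Here bags containing vertex 6 are not connected in the tree, so the decomposition is invalid.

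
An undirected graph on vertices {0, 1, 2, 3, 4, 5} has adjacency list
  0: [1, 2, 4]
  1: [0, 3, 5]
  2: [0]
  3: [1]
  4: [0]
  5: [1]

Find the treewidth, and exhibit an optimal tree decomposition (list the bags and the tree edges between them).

Treewidth 1.
One such decomposition:
Bags: B1 = {0, 1}  B2 = {0, 2}  B3 = {1, 3}  B4 = {0, 4}  B5 = {1, 5}
Tree: B1–B2, B1–B3, B2–B4, B3–B5

Each bag holds 2 vertices, so the decomposition has width 1, which upper-bounds the treewidth. Since G has at least one edge (e.g. 1–0), it is not an edgeless graph, so tw(G) ≥ 1. The upper and lower bounds meet at 1, so that is the treewidth.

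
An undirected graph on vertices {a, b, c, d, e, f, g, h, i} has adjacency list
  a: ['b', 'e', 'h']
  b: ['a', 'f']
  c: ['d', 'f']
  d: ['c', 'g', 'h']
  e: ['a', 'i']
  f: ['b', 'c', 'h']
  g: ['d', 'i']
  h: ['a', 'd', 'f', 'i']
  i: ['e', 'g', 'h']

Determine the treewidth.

3

A width-3 tree decomposition is:
Bags: B1 = {a, b, e, f}  B2 = {a, e, f, h}  B3 = {e, f, h, i}  B4 = {c, f, h, i}  B5 = {c, d, h, i}  B6 = {c, d, g, i}
Tree: B1–B2, B2–B3, B3–B4, B4–B5, B5–B6
Each bag holds 4 vertices, so the decomposition has width 3, which upper-bounds the treewidth. For the lower bound: the 4 vertex sets {a,b,e}, {f}, {h}, {c,d,g,i} are disjoint, each induces a connected subgraph, and every pair is joined by at least one edge of G. Contracting each set to a single vertex therefore yields K_{4} as a minor, and since treewidth is minor-monotone, tw(G) ≥ tw(K_{4}) = 3. Hence tw(G) = 3 exactly.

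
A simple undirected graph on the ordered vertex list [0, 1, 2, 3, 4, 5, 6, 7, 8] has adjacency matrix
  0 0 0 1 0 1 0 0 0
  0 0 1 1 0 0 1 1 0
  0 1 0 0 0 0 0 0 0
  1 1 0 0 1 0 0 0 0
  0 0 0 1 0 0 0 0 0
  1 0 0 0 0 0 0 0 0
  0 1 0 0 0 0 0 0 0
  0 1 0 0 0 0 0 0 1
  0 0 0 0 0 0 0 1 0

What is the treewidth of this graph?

A width-1 tree decomposition is:
Bags: B1 = {1, 7}  B2 = {1, 3}  B3 = {1, 2}  B4 = {3, 4}  B5 = {7, 8}  B6 = {0, 3}  B7 = {0, 5}  B8 = {1, 6}
Tree: B1–B2, B1–B3, B2–B4, B1–B5, B4–B6, B6–B7, B1–B8
Every bag has size at most 2, so the width is 2 − 1 = 1 and tw(G) ≤ 1. G has an edge, so its treewidth is at least 1. The upper and lower bounds meet at 1, so that is the treewidth.

1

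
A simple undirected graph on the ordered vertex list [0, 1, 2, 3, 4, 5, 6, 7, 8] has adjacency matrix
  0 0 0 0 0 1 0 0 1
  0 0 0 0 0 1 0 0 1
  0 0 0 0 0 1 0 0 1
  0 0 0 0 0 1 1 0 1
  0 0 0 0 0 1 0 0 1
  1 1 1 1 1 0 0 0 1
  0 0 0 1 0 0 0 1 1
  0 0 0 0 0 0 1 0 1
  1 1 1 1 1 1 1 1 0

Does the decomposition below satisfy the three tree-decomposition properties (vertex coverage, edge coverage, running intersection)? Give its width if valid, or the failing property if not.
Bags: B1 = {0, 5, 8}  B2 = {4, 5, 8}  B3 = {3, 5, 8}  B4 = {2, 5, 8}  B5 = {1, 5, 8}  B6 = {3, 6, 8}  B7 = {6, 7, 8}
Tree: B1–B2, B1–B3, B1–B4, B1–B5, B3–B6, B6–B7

Yes; width 2.

Checking the three conditions: (i) the bags cover all of {0, 1, 2, 3, 4, 5, 6, 7, 8}; (ii) for each edge, some bag contains both endpoints; (iii) the bags containing any fixed vertex form a subtree. All hold, so the decomposition is valid with width 3 − 1 = 2.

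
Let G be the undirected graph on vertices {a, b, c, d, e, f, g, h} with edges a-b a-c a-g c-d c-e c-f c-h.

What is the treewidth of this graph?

1

A width-1 tree decomposition is:
Bags: B1 = {c, h}  B2 = {c, d}  B3 = {a, c}  B4 = {c, e}  B5 = {a, b}  B6 = {c, f}  B7 = {a, g}
Tree: B1–B2, B2–B3, B3–B4, B3–B5, B4–B6, B3–B7
Each bag holds 2 vertices, so the decomposition has width 1, which upper-bounds the treewidth. G has an edge, so its treewidth is at least 1. Therefore the treewidth is 1.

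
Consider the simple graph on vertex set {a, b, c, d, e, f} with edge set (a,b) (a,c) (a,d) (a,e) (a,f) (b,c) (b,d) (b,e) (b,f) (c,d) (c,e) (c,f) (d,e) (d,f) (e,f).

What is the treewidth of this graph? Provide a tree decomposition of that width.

With just one bag of size 6, the width is 6 − 1 = 5, so tw(G) ≤ 5. Conversely, {a, b, c, d, e, f} is a clique of size 6, and the vertices of any clique must share a bag in every tree decomposition; so some bag has ≥ 6 vertices and tw(G) ≥ 5. Therefore the treewidth is 5.

Treewidth 5.
One such decomposition:
Bags: B1 = {a, b, c, d, e, f}
Tree: (single bag)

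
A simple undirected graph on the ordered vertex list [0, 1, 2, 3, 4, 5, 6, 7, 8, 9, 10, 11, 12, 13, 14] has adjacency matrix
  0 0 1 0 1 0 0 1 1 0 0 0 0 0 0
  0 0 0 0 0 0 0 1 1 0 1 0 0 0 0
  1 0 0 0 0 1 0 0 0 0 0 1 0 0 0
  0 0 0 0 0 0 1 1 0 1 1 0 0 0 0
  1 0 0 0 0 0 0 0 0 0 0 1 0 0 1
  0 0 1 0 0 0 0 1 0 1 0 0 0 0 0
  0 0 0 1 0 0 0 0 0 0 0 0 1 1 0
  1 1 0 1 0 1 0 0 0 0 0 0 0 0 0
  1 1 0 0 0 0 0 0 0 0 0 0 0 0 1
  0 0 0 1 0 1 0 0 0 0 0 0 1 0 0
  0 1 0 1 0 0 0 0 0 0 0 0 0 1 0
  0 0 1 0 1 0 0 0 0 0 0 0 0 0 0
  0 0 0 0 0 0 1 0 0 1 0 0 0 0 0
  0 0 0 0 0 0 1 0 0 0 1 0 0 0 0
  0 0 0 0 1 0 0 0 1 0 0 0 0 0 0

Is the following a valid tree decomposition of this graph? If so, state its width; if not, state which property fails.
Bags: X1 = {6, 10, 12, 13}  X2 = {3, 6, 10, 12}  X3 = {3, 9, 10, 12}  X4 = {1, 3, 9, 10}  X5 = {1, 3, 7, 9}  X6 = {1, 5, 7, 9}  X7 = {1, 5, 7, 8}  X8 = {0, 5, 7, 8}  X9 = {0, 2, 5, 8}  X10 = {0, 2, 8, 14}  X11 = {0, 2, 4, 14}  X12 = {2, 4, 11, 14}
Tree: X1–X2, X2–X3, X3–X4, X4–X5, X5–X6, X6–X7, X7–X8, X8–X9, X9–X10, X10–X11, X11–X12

Checking the three conditions: (i) the bags cover all of {0, 1, 2, 3, 4, 5, 6, 7, 8, 9, 10, 11, 12, 13, 14}; (ii) for each edge, some bag contains both endpoints; (iii) the bags containing any fixed vertex form a subtree. All hold, so the decomposition is valid with width 4 − 1 = 3.

Yes; width 3.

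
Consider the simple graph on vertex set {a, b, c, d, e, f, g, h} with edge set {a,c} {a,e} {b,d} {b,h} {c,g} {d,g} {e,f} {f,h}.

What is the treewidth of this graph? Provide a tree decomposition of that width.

Treewidth 2.
One optimal decomposition is:
Bags: B1 = {b, f, h}  B2 = {b, d, f}  B3 = {d, f, g}  B4 = {c, f, g}  B5 = {a, c, f}  B6 = {a, e, f}
Tree: B1–B2, B2–B3, B3–B4, B4–B5, B5–B6

The largest bag has 3 vertices, giving width 2; this decomposition certifies tw(G) ≤ 2. The edges f–h–b–d–g–c–a–e–f form a cycle, so G is not a tree and its treewidth is at least 2. The upper and lower bounds meet at 2, so that is the treewidth.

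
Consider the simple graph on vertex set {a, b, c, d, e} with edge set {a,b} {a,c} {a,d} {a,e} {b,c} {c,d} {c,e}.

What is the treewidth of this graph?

2

A width-2 tree decomposition is:
Bags: B1 = {a, c, e}  B2 = {a, b, c}  B3 = {a, c, d}
Tree: B1–B2, B1–B3
Every bag has size at most 3, so the width is 3 − 1 = 2 and tw(G) ≤ 2. For the lower bound, the 3 vertices {a, c, d} are pairwise adjacent, and any tree decomposition puts a clique entirely inside one bag — forcing width ≥ 2. The upper and lower bounds meet at 2, so that is the treewidth.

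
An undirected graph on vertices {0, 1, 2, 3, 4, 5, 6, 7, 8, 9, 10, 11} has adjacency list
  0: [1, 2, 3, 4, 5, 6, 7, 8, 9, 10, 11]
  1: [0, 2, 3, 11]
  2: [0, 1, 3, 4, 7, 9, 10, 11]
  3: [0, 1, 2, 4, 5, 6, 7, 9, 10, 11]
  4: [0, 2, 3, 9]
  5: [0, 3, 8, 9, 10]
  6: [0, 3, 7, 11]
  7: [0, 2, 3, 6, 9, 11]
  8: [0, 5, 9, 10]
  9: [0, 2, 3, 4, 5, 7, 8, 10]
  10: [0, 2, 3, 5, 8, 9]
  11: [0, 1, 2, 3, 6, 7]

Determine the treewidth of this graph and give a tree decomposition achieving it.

Treewidth 4.
One such decomposition:
Bags: B1 = {0, 2, 3, 7, 11}  B2 = {0, 2, 3, 7, 9}  B3 = {0, 3, 6, 7, 11}  B4 = {0, 2, 3, 4, 9}  B5 = {0, 2, 3, 9, 10}  B6 = {0, 3, 5, 9, 10}  B7 = {0, 1, 2, 3, 11}  B8 = {0, 5, 8, 9, 10}
Tree: B1–B2, B1–B3, B2–B4, B4–B5, B5–B6, B1–B7, B6–B8

The largest bag has 5 vertices, giving width 4; this decomposition certifies tw(G) ≤ 4. For the lower bound, the 5 vertices {0, 5, 8, 9, 10} are pairwise adjacent, and any tree decomposition puts a clique entirely inside one bag — forcing width ≥ 4. Therefore the treewidth is 4.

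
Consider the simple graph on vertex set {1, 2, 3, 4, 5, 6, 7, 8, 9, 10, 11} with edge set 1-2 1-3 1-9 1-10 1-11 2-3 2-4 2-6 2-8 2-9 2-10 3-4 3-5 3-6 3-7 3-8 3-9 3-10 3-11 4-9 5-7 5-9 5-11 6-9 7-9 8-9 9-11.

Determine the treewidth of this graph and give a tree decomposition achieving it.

The largest bag has 4 vertices, giving width 3; this decomposition certifies tw(G) ≤ 3. On the other hand G contains the 4-clique {2, 3, 8, 9}. A clique must lie in a single bag of any decomposition, so no decomposition can have width below 3. Combining the bounds, tw(G) = 3.

Treewidth 3.
Bags: B1 = {3, 5, 9, 11}  B2 = {1, 3, 9, 11}  B3 = {1, 2, 3, 9}  B4 = {2, 3, 4, 9}  B5 = {3, 5, 7, 9}  B6 = {1, 2, 3, 10}  B7 = {2, 3, 8, 9}  B8 = {2, 3, 6, 9}
Tree: B1–B2, B2–B3, B3–B4, B1–B5, B3–B6, B4–B7, B7–B8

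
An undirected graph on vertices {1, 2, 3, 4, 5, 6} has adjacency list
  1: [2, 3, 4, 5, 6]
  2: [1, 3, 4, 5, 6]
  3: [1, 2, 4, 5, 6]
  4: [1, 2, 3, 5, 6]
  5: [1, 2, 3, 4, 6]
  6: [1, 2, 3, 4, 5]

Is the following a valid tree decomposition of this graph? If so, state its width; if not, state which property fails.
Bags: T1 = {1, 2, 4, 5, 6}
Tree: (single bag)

A tree decomposition must satisfy three properties: every vertex lies in some bag; for every edge, both endpoints lie together in some bag; and for every vertex, the bags containing it form a connected subtree. Here vertex 3 appears in no bag, so the decomposition is invalid.

No — vertex 3 appears in no bag.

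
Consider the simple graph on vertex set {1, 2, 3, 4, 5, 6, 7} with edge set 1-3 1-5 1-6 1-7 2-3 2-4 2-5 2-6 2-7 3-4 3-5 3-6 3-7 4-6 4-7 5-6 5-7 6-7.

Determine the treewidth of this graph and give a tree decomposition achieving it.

Treewidth 4.
Bags: B1 = {2, 3, 4, 6, 7}  B2 = {2, 3, 5, 6, 7}  B3 = {1, 3, 5, 6, 7}
Tree: B1–B2, B2–B3

Every bag has size at most 5, so the width is 5 − 1 = 4 and tw(G) ≤ 4. For the lower bound, the 5 vertices {1, 3, 5, 6, 7} are pairwise adjacent, and any tree decomposition puts a clique entirely inside one bag — forcing width ≥ 4. Combining the bounds, tw(G) = 4.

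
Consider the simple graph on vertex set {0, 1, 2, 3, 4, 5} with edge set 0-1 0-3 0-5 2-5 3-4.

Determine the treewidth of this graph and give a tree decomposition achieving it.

Treewidth 1.
One such decomposition:
Bags: B1 = {0, 1}  B2 = {0, 5}  B3 = {0, 3}  B4 = {2, 5}  B5 = {3, 4}
Tree: B1–B2, B1–B3, B2–B4, B3–B5

Each bag holds 2 vertices, so the decomposition has width 1, which upper-bounds the treewidth. Any graph with an edge has treewidth ≥ 1, and G has the edge 0–1. Combining the bounds, tw(G) = 1.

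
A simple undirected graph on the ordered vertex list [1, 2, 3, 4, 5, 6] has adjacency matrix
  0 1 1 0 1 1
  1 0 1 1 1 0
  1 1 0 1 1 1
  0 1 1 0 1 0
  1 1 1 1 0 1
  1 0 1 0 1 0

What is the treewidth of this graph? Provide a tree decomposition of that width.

Treewidth 3.
One optimal decomposition is:
Bags: B1 = {1, 3, 5, 6}  B2 = {1, 2, 3, 5}  B3 = {2, 3, 4, 5}
Tree: B1–B2, B2–B3

Each bag holds 4 vertices, so the decomposition has width 3, which upper-bounds the treewidth. For the lower bound, the 4 vertices {1, 2, 3, 5} are pairwise adjacent, and any tree decomposition puts a clique entirely inside one bag — forcing width ≥ 3. Therefore the treewidth is 3.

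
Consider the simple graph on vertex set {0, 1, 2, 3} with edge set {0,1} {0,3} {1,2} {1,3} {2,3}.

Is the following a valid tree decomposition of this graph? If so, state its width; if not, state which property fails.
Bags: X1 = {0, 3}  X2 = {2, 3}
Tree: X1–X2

A tree decomposition must satisfy three properties: every vertex lies in some bag; for every edge, both endpoints lie together in some bag; and for every vertex, the bags containing it form a connected subtree. Here vertex 1 appears in no bag, so the decomposition is invalid.

No — vertex 1 appears in no bag.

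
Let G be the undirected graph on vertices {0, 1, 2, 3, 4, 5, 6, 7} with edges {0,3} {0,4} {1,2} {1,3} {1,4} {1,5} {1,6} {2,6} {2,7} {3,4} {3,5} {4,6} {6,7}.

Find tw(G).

2

A width-2 tree decomposition is:
Bags: B1 = {1, 4, 6}  B2 = {1, 2, 6}  B3 = {2, 6, 7}  B4 = {1, 3, 4}  B5 = {0, 3, 4}  B6 = {1, 3, 5}
Tree: B1–B2, B2–B3, B1–B4, B4–B5, B4–B6
Every bag has size at most 3, so the width is 3 − 1 = 2 and tw(G) ≤ 2. For the lower bound, the 3 vertices {0, 3, 4} are pairwise adjacent, and any tree decomposition puts a clique entirely inside one bag — forcing width ≥ 2. Combining the bounds, tw(G) = 2.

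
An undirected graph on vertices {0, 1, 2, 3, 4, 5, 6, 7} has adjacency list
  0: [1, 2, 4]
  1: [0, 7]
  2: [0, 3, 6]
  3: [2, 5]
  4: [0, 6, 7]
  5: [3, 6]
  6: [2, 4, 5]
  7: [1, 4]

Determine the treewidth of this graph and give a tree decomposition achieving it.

Treewidth 2.
One optimal decomposition is:
Bags: B1 = {2, 3, 5}  B2 = {2, 5, 6}  B3 = {0, 2, 6}  B4 = {0, 4, 6}  B5 = {0, 1, 4}  B6 = {1, 4, 7}
Tree: B1–B2, B2–B3, B3–B4, B4–B5, B5–B6

Every bag has size at most 3, so the width is 3 − 1 = 2 and tw(G) ≤ 2. Since 3–5–6–2–3 is a cycle in G, G is not acyclic. Forests are exactly the graphs of treewidth ≤ 1, so tw(G) ≥ 2. Combining the bounds, tw(G) = 2.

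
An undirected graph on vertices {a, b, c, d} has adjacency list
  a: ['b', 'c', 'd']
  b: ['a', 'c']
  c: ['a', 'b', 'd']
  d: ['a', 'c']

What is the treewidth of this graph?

A width-2 tree decomposition is:
Bags: B1 = {a, b, c}  B2 = {a, c, d}
Tree: B1–B2
Every bag has size at most 3, so the width is 3 − 1 = 2 and tw(G) ≤ 2. For the lower bound, the 3 vertices {a, c, d} are pairwise adjacent, and any tree decomposition puts a clique entirely inside one bag — forcing width ≥ 2. Therefore the treewidth is 2.

2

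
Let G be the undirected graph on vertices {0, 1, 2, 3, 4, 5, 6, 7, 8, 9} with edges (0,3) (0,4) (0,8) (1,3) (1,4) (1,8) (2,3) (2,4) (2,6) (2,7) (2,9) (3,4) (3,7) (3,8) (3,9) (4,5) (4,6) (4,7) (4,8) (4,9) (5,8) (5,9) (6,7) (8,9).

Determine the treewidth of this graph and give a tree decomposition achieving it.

Treewidth 3.
Bags: B1 = {2, 3, 4, 9}  B2 = {3, 4, 8, 9}  B3 = {2, 3, 4, 7}  B4 = {0, 3, 4, 8}  B5 = {2, 4, 6, 7}  B6 = {4, 5, 8, 9}  B7 = {1, 3, 4, 8}
Tree: B1–B2, B1–B3, B2–B4, B3–B5, B2–B6, B2–B7

Each bag holds 4 vertices, so the decomposition has width 3, which upper-bounds the treewidth. Conversely, {0, 3, 4, 8} is a clique of size 4, and the vertices of any clique must share a bag in every tree decomposition; so some bag has ≥ 4 vertices and tw(G) ≥ 3. Therefore the treewidth is 3.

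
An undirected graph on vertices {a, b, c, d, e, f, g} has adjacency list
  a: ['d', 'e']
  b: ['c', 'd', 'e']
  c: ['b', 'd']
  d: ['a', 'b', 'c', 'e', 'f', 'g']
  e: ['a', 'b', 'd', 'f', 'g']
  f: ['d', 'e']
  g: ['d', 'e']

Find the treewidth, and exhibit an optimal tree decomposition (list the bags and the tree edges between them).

Treewidth 2.
One optimal decomposition is:
Bags: B1 = {d, e, f}  B2 = {d, e, g}  B3 = {b, d, e}  B4 = {b, c, d}  B5 = {a, d, e}
Tree: B1–B2, B1–B3, B3–B4, B2–B5

Every bag has size at most 3, so the width is 3 − 1 = 2 and tw(G) ≤ 2. On the other hand G contains the 3-clique {d, e, g}. A clique must lie in a single bag of any decomposition, so no decomposition can have width below 2. The upper and lower bounds meet at 2, so that is the treewidth.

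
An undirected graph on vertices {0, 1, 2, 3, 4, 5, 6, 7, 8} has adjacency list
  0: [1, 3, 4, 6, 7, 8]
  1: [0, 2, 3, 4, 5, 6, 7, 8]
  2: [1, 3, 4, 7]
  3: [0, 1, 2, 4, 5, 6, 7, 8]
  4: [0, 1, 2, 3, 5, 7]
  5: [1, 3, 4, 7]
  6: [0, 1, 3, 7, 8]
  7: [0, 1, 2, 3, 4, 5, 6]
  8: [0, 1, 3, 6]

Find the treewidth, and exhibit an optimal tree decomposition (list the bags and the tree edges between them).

Treewidth 4.
One such decomposition:
Bags: B1 = {1, 3, 4, 5, 7}  B2 = {0, 1, 3, 4, 7}  B3 = {1, 2, 3, 4, 7}  B4 = {0, 1, 3, 6, 7}  B5 = {0, 1, 3, 6, 8}
Tree: B1–B2, B2–B3, B2–B4, B4–B5

Every bag has size at most 5, so the width is 5 − 1 = 4 and tw(G) ≤ 4. On the other hand G contains the 5-clique {0, 1, 3, 6, 8}. A clique must lie in a single bag of any decomposition, so no decomposition can have width below 4. The upper and lower bounds meet at 4, so that is the treewidth.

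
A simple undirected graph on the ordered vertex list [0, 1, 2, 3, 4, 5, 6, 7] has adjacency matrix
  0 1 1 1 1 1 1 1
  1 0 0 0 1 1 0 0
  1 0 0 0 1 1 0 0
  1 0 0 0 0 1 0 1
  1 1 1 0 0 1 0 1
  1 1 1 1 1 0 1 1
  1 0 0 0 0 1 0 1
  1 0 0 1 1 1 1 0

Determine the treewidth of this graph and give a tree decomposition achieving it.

Treewidth 3.
One optimal decomposition is:
Bags: B1 = {0, 4, 5, 7}  B2 = {0, 2, 4, 5}  B3 = {0, 5, 6, 7}  B4 = {0, 3, 5, 7}  B5 = {0, 1, 4, 5}
Tree: B1–B2, B1–B3, B1–B4, B2–B5

Every bag has size at most 4, so the width is 4 − 1 = 3 and tw(G) ≤ 3. For the lower bound, the 4 vertices {0, 3, 5, 7} are pairwise adjacent, and any tree decomposition puts a clique entirely inside one bag — forcing width ≥ 3. Therefore the treewidth is 3.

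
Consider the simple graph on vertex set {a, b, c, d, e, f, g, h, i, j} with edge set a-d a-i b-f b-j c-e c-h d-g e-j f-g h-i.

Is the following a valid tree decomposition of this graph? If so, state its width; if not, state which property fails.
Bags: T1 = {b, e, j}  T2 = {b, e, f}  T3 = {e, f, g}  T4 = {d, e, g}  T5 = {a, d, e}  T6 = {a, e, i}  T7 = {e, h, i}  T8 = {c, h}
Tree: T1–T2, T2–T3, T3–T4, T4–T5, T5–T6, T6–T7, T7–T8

A tree decomposition must satisfy three properties: every vertex lies in some bag; for every edge, both endpoints lie together in some bag; and for every vertex, the bags containing it form a connected subtree. Here edge (e,c) lies in no bag, so the decomposition is invalid.

No — edge (e,c) lies in no bag.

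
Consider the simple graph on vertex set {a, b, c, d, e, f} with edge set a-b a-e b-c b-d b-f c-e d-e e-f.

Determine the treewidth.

2

A width-2 tree decomposition is:
Bags: B1 = {b, c, e}  B2 = {b, e, f}  B3 = {b, d, e}  B4 = {a, b, e}
Tree: B1–B2, B2–B3, B3–B4
Every bag has size at most 3, so the width is 3 − 1 = 2 and tw(G) ≤ 2. The edges e–c–b–f–e form a cycle, so G is not a tree and its treewidth is at least 2. Therefore the treewidth is 2.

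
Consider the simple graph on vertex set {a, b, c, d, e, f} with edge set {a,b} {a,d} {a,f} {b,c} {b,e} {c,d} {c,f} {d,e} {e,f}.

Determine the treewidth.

3

A width-3 tree decomposition is:
Bags: B1 = {a, c, d, e}  B2 = {a, b, c, e}  B3 = {a, c, e, f}
Tree: B1–B2, B2–B3
Each bag holds 4 vertices, so the decomposition has width 3, which upper-bounds the treewidth. For the lower bound: the 4 vertex sets {c,d}, {a,b}, {e}, {f} are disjoint, each induces a connected subgraph, and every pair is joined by at least one edge of G. Contracting each set to a single vertex therefore yields K_{4} as a minor, and since treewidth is minor-monotone, tw(G) ≥ tw(K_{4}) = 3. The upper and lower bounds meet at 3, so that is the treewidth.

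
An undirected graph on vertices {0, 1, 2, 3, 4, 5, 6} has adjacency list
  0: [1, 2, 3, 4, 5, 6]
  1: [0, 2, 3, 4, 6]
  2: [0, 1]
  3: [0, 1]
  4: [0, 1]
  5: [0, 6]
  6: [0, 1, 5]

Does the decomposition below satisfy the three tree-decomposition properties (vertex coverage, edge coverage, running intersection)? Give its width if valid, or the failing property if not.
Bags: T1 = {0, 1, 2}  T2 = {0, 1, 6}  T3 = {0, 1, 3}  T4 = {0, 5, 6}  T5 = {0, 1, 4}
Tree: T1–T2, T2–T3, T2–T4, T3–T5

Yes; width 2.

Every vertex of G appears in some bag (union = {0, 1, 2, 3, 4, 5, 6}); every edge is covered by a bag; and for each vertex v the set of bags containing v is connected in the bag tree. The decomposition is therefore valid. The largest bag has 3 vertices, so the width is 2.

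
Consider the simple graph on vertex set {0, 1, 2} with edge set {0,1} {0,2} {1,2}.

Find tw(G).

2

A width-2 tree decomposition is:
Bags: B1 = {0, 1, 2}
Tree: (single bag)
A single bag containing all 3 vertices is trivially a valid decomposition of width 2. For the lower bound, the 3 vertices {0, 1, 2} are pairwise adjacent, and any tree decomposition puts a clique entirely inside one bag — forcing width ≥ 2. Therefore the treewidth is 2.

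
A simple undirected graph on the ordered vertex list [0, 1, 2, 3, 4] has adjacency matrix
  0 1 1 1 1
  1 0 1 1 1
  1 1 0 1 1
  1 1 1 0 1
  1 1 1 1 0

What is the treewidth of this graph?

A width-4 tree decomposition is:
Bags: B1 = {0, 1, 2, 3, 4}
Tree: (single bag)
With just one bag of size 5, the width is 5 − 1 = 4, so tw(G) ≤ 4. For the lower bound, the 5 vertices {0, 1, 2, 3, 4} are pairwise adjacent, and any tree decomposition puts a clique entirely inside one bag — forcing width ≥ 4. Combining the bounds, tw(G) = 4.

4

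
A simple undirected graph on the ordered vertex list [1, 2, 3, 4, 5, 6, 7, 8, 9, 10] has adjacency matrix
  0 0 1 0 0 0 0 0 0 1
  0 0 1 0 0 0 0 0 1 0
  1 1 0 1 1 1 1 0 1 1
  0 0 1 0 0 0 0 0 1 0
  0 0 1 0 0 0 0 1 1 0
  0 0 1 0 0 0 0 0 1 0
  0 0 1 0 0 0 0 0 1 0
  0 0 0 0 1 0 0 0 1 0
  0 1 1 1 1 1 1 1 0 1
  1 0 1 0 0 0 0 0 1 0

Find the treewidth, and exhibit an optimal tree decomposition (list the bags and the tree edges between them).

Treewidth 2.
One optimal decomposition is:
Bags: B1 = {3, 9, 10}  B2 = {3, 7, 9}  B3 = {2, 3, 9}  B4 = {3, 6, 9}  B5 = {3, 5, 9}  B6 = {5, 8, 9}  B7 = {3, 4, 9}  B8 = {1, 3, 10}
Tree: B1–B2, B1–B3, B2–B4, B2–B5, B5–B6, B4–B7, B1–B8

Each bag holds 3 vertices, so the decomposition has width 2, which upper-bounds the treewidth. On the other hand G contains the 3-clique {5, 8, 9}. A clique must lie in a single bag of any decomposition, so no decomposition can have width below 2. Hence tw(G) = 2 exactly.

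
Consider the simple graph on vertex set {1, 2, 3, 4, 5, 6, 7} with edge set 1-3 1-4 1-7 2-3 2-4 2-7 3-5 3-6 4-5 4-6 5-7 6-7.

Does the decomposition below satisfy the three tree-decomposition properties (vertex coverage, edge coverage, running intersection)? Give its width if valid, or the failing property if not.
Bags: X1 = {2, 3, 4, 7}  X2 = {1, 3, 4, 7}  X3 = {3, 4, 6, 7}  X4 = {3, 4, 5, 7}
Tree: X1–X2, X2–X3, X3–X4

Yes; width 3.

Every vertex of G appears in some bag (union = {1, 2, 3, 4, 5, 6, 7}); every edge is covered by a bag; and for each vertex v the set of bags containing v is connected in the bag tree. The decomposition is therefore valid. The largest bag has 4 vertices, so the width is 3.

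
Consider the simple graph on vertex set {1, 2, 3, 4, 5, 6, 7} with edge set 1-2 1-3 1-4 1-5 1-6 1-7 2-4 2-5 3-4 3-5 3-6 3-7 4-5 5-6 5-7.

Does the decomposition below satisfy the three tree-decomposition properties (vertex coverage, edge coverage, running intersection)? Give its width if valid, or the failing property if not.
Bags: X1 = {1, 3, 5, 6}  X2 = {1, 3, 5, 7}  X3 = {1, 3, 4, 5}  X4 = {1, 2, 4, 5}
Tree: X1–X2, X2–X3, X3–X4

Yes; width 3.

Vertex coverage: the bags together contain {1, 2, 3, 4, 5, 6, 7}, the full vertex set. Edge coverage: each edge of G has both endpoints in at least one bag. Running intersection: for every vertex, the bags containing it form a connected subtree. All three properties hold, so this is a valid tree decomposition of width max|bag| − 1 = 3, and hence tw(G) ≤ 3.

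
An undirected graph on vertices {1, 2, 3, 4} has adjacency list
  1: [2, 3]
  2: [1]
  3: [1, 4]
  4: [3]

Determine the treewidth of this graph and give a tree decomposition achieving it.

Each bag holds 2 vertices, so the decomposition has width 1, which upper-bounds the treewidth. Any graph with an edge has treewidth ≥ 1, and G has the edge 4–3. Therefore the treewidth is 1.

Treewidth 1.
Bags: B1 = {3, 4}  B2 = {1, 3}  B3 = {1, 2}
Tree: B1–B2, B2–B3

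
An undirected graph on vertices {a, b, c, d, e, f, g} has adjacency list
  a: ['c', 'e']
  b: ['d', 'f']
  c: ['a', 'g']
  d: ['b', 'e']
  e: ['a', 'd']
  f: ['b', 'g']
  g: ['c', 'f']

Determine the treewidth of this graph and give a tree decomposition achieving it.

Each bag holds 3 vertices, so the decomposition has width 2, which upper-bounds the treewidth. For the lower bound, G contains the cycle e–d–b–f–g–c–a–e, so G is not a forest; only forests have treewidth ≤ 1, hence tw(G) ≥ 2. Hence tw(G) = 2 exactly.

Treewidth 2.
Bags: B1 = {b, d, e}  B2 = {b, e, f}  B3 = {e, f, g}  B4 = {c, e, g}  B5 = {a, c, e}
Tree: B1–B2, B2–B3, B3–B4, B4–B5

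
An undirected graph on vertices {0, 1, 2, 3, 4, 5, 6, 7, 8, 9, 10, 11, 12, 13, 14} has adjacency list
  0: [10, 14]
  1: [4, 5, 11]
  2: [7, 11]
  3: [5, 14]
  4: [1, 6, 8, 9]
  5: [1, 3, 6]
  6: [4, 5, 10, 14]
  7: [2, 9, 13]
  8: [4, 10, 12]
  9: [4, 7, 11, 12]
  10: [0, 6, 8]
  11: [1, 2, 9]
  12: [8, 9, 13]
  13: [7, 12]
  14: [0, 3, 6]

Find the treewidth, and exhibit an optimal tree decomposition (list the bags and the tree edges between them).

Treewidth 3.
Bags: B1 = {0, 3, 10, 14}  B2 = {3, 6, 10, 14}  B3 = {3, 5, 6, 10}  B4 = {5, 6, 8, 10}  B5 = {4, 5, 6, 8}  B6 = {1, 4, 5, 8}  B7 = {1, 4, 8, 12}  B8 = {1, 4, 9, 12}  B9 = {1, 9, 11, 12}  B10 = {9, 11, 12, 13}  B11 = {7, 9, 11, 13}  B12 = {2, 7, 11, 13}
Tree: B1–B2, B2–B3, B3–B4, B4–B5, B5–B6, B6–B7, B7–B8, B8–B9, B9–B10, B10–B11, B11–B12

Every bag has size at most 4, so the width is 4 − 1 = 3 and tw(G) ≤ 3. For the lower bound: the 4 vertex sets {0,3,14}, {10}, {6}, {1,4,5,8} are disjoint, each induces a connected subgraph, and every pair is joined by at least one edge of G. Contracting each set to a single vertex therefore yields K_{4} as a minor, and since treewidth is minor-monotone, tw(G) ≥ tw(K_{4}) = 3. The upper and lower bounds meet at 3, so that is the treewidth.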